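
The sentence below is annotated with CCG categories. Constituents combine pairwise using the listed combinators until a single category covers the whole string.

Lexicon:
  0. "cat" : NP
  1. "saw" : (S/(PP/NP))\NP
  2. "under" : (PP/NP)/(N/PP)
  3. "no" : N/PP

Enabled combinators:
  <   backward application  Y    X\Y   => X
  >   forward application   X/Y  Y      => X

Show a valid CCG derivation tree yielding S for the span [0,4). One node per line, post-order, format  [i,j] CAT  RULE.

[0,4] S   >
  [0,2] S/(PP/NP)   <
    [0,1] "cat" : NP
    [1,2] "saw" : (S/(PP/NP))\NP
  [2,4] PP/NP   >
    [2,3] "under" : (PP/NP)/(N/PP)
    [3,4] "no" : N/PP

[0,1] NP  lex  "cat"
[1,2] (S/(PP/NP))\NP  lex  "saw"
[0,2] S/(PP/NP)  <  k=1
[2,3] (PP/NP)/(N/PP)  lex  "under"
[3,4] N/PP  lex  "no"
[2,4] PP/NP  >  k=3
[0,4] S  >  k=2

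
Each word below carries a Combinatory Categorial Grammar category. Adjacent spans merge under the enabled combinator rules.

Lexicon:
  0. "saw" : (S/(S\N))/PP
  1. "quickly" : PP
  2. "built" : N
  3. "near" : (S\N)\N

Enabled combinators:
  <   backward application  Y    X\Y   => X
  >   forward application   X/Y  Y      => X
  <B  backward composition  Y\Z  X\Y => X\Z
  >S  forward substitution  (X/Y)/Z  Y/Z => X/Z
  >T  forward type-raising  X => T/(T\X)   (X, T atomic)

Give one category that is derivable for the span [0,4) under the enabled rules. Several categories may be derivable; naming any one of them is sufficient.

[0,4] S   >
  [0,2] S/(S\N)   >
    [0,1] "saw" : (S/(S\N))/PP
    [1,2] "quickly" : PP
  [2,4] S\N   <
    [2,3] "built" : N
    [3,4] "near" : (S\N)\N

S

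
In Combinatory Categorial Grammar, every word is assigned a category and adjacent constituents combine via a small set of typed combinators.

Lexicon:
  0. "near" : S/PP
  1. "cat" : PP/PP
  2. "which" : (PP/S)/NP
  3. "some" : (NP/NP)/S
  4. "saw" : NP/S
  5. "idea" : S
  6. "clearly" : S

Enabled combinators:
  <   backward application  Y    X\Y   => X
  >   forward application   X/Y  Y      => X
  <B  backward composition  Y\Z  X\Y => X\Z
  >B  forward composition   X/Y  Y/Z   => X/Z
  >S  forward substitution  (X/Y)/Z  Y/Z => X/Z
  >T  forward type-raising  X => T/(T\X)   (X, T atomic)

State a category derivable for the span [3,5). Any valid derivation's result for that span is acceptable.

NP/S

[0,7] S   >
  [0,2] S/PP   >B
    [0,1] "near" : S/PP
    [1,2] "cat" : PP/PP
  [2,7] PP   >
    [2,6] PP/S   >
      [2,3] "which" : (PP/S)/NP
      [3,6] NP   >
        [3,5] NP/S   >S
          [3,4] "some" : (NP/NP)/S
          [4,5] "saw" : NP/S
        [5,6] "idea" : S
    [6,7] "clearly" : S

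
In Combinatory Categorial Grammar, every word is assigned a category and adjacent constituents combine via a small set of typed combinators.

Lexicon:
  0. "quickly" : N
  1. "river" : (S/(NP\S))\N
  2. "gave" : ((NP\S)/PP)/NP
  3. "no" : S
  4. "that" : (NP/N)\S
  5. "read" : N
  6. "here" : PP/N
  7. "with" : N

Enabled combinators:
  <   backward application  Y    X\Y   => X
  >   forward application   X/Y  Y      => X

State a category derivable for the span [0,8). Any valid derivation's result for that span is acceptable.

[0,8] S   >
  [0,2] S/(NP\S)   <
    [0,1] "quickly" : N
    [1,2] "river" : (S/(NP\S))\N
  [2,8] NP\S   >
    [2,6] (NP\S)/PP   >
      [2,3] "gave" : ((NP\S)/PP)/NP
      [3,6] NP   >
        [3,5] NP/N   <
          [3,4] "no" : S
          [4,5] "that" : (NP/N)\S
        [5,6] "read" : N
    [6,8] PP   >
      [6,7] "here" : PP/N
      [7,8] "with" : N

S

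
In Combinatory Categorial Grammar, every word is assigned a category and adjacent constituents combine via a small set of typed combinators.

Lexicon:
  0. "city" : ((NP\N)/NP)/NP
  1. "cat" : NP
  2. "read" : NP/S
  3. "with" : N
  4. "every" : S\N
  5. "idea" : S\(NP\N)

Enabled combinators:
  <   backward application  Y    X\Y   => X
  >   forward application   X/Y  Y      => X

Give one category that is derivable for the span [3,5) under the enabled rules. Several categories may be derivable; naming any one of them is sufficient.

S

[0,6] S   <
  [0,5] NP\N   >
    [0,2] (NP\N)/NP   >
      [0,1] "city" : ((NP\N)/NP)/NP
      [1,2] "cat" : NP
    [2,5] NP   >
      [2,3] "read" : NP/S
      [3,5] S   <
        [3,4] "with" : N
        [4,5] "every" : S\N
  [5,6] "idea" : S\(NP\N)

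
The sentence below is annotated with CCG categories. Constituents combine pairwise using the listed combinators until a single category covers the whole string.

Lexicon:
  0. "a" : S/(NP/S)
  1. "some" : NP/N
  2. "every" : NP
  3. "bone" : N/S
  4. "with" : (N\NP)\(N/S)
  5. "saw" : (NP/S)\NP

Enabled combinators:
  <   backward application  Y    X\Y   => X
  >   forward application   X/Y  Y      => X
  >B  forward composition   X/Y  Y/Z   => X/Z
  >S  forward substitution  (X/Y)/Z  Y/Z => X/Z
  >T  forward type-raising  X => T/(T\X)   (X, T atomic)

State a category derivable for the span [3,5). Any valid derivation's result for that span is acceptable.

N\NP

[0,6] S   >
  [0,1] "a" : S/(NP/S)
  [1,6] NP/S   <
    [1,5] NP   >
      [1,2] "some" : NP/N
      [2,5] N   <
        [2,3] "every" : NP
        [3,5] N\NP   <
          [3,4] "bone" : N/S
          [4,5] "with" : (N\NP)\(N/S)
    [5,6] "saw" : (NP/S)\NP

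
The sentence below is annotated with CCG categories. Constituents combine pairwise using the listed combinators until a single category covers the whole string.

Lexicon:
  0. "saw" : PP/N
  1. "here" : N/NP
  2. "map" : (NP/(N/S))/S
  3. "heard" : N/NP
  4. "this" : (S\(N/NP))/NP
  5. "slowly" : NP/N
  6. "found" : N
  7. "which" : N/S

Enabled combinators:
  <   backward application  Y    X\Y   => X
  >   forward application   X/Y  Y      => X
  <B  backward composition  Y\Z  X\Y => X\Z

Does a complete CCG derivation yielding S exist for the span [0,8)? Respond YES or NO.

PP/N N/NP (NP/(N/S))/S N/NP (S\(N/NP))/NP NP/N N N/S
CKY chart[0,8] = {PP}; S ∉ chart

NO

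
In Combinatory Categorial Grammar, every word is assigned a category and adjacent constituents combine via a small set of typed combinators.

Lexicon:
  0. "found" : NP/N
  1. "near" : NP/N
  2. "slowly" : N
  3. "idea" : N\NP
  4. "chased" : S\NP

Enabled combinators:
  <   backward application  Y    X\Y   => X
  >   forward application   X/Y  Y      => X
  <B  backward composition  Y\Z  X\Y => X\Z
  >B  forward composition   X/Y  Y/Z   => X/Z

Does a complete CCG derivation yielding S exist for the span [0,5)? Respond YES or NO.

[0,5] S   <
  [0,4] NP   >
    [0,1] "found" : NP/N
    [1,4] N   <
      [1,3] NP   >
        [1,2] "near" : NP/N
        [2,3] "slowly" : N
      [3,4] "idea" : N\NP
  [4,5] "chased" : S\NP

YES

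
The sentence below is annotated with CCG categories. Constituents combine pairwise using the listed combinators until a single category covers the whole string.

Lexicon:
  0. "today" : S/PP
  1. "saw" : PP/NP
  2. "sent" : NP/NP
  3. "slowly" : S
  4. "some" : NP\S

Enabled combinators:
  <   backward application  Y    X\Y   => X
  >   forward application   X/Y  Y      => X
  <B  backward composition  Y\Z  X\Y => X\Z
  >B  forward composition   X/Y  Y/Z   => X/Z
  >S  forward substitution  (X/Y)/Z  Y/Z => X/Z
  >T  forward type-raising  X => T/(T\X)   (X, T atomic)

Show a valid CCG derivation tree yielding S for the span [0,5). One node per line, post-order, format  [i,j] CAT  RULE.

[0,1] S/PP  lex  "today"
[1,2] PP/NP  lex  "saw"
[2,3] NP/NP  lex  "sent"
[1,3] PP/NP  >B  k=2
[0,3] S/NP  >B  k=1
[3,4] S  lex  "slowly"
[4,5] NP\S  lex  "some"
[3,5] NP  <  k=4
[0,5] S  >  k=3

[0,5] S   >
  [0,3] S/NP   >B
    [0,1] "today" : S/PP
    [1,3] PP/NP   >B
      [1,2] "saw" : PP/NP
      [2,3] "sent" : NP/NP
  [3,5] NP   <
    [3,4] "slowly" : S
    [4,5] "some" : NP\S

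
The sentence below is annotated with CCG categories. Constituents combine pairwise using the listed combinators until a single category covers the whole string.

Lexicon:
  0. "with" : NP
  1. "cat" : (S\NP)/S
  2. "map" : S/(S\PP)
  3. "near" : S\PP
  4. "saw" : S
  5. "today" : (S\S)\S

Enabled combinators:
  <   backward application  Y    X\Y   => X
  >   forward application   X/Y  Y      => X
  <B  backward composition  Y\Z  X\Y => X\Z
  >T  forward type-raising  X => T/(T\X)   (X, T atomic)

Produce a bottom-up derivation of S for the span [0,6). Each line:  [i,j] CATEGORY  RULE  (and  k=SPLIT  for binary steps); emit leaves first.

[0,1] NP  lex  "with"
[1,2] (S\NP)/S  lex  "cat"
[2,3] S/(S\PP)  lex  "map"
[3,4] S\PP  lex  "near"
[2,4] S  >  k=3
[1,4] S\NP  >  k=2
[4,5] S  lex  "saw"
[5,6] (S\S)\S  lex  "today"
[4,6] S\S  <  k=5
[1,6] S\NP  <B  k=4
[0,6] S  <  k=1

[0,6] S   <
  [0,1] "with" : NP
  [1,6] S\NP   <B
    [1,4] S\NP   >
      [1,2] "cat" : (S\NP)/S
      [2,4] S   >
        [2,3] "map" : S/(S\PP)
        [3,4] "near" : S\PP
    [4,6] S\S   <
      [4,5] "saw" : S
      [5,6] "today" : (S\S)\S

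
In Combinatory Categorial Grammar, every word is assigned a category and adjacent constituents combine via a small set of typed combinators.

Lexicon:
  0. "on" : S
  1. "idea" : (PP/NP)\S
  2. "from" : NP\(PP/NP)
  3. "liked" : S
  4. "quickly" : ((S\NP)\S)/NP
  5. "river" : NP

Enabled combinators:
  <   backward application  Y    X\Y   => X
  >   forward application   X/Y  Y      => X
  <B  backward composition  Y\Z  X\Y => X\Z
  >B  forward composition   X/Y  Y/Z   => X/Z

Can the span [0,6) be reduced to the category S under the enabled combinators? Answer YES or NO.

[0,6] S   <
  [0,3] NP   <
    [0,2] PP/NP   <
      [0,1] "on" : S
      [1,2] "idea" : (PP/NP)\S
    [2,3] "from" : NP\(PP/NP)
  [3,6] S\NP   <
    [3,4] "liked" : S
    [4,6] (S\NP)\S   >
      [4,5] "quickly" : ((S\NP)\S)/NP
      [5,6] "river" : NP

YES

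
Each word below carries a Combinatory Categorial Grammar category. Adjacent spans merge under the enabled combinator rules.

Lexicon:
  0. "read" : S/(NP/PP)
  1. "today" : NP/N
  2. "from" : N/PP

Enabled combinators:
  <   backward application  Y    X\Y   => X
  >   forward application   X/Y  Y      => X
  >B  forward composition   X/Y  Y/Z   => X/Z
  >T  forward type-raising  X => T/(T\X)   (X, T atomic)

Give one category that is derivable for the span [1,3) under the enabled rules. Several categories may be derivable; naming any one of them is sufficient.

[0,3] S   >
  [0,1] "read" : S/(NP/PP)
  [1,3] NP/PP   >B
    [1,2] "today" : NP/N
    [2,3] "from" : N/PP

NP/PP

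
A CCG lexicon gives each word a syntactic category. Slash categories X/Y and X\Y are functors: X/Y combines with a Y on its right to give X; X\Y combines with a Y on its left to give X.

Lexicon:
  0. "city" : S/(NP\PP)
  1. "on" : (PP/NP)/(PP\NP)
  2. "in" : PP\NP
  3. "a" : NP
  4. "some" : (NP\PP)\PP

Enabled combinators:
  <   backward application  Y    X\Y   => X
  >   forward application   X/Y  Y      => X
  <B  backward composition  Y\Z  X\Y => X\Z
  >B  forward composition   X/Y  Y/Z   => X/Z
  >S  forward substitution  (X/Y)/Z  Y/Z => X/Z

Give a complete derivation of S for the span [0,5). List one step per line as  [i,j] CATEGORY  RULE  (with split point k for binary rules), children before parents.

[0,5] S   >
  [0,1] "city" : S/(NP\PP)
  [1,5] NP\PP   <
    [1,4] PP   >
      [1,3] PP/NP   >
        [1,2] "on" : (PP/NP)/(PP\NP)
        [2,3] "in" : PP\NP
      [3,4] "a" : NP
    [4,5] "some" : (NP\PP)\PP

[0,1] S/(NP\PP)  lex  "city"
[1,2] (PP/NP)/(PP\NP)  lex  "on"
[2,3] PP\NP  lex  "in"
[1,3] PP/NP  >  k=2
[3,4] NP  lex  "a"
[1,4] PP  >  k=3
[4,5] (NP\PP)\PP  lex  "some"
[1,5] NP\PP  <  k=4
[0,5] S  >  k=1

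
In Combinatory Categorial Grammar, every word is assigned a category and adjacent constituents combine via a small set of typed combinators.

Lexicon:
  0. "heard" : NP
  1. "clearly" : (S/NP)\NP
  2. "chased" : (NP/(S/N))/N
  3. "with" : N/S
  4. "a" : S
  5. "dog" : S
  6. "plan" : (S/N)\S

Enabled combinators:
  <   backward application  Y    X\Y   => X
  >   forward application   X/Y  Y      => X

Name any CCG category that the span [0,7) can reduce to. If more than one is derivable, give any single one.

[0,7] S   >
  [0,2] S/NP   <
    [0,1] "heard" : NP
    [1,2] "clearly" : (S/NP)\NP
  [2,7] NP   >
    [2,5] NP/(S/N)   >
      [2,3] "chased" : (NP/(S/N))/N
      [3,5] N   >
        [3,4] "with" : N/S
        [4,5] "a" : S
    [5,7] S/N   <
      [5,6] "dog" : S
      [6,7] "plan" : (S/N)\S

S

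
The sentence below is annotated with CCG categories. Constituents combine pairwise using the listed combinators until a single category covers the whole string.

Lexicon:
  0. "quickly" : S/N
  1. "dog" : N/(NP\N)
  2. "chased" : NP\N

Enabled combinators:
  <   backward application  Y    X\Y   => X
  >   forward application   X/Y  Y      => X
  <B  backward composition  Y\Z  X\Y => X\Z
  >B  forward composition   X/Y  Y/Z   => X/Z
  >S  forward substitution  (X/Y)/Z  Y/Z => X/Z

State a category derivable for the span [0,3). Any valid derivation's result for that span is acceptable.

S

[0,3] S   >
  [0,1] "quickly" : S/N
  [1,3] N   >
    [1,2] "dog" : N/(NP\N)
    [2,3] "chased" : NP\N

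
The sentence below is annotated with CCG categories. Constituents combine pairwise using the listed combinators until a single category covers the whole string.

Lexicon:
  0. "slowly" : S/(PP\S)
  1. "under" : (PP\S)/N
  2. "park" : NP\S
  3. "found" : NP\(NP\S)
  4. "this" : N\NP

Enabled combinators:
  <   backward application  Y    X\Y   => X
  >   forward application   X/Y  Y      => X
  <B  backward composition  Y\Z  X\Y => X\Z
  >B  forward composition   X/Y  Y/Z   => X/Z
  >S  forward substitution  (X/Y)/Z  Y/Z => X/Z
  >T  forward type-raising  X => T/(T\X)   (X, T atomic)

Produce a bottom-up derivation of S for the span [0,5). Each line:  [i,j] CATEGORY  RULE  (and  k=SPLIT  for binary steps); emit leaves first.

[0,1] S/(PP\S)  lex  "slowly"
[1,2] (PP\S)/N  lex  "under"
[0,2] S/N  >B  k=1
[2,3] NP\S  lex  "park"
[3,4] NP\(NP\S)  lex  "found"
[2,4] NP  <  k=3
[4,5] N\NP  lex  "this"
[2,5] N  <  k=4
[0,5] S  >  k=2

[0,5] S   >
  [0,2] S/N   >B
    [0,1] "slowly" : S/(PP\S)
    [1,2] "under" : (PP\S)/N
  [2,5] N   <
    [2,4] NP   <
      [2,3] "park" : NP\S
      [3,4] "found" : NP\(NP\S)
    [4,5] "this" : N\NP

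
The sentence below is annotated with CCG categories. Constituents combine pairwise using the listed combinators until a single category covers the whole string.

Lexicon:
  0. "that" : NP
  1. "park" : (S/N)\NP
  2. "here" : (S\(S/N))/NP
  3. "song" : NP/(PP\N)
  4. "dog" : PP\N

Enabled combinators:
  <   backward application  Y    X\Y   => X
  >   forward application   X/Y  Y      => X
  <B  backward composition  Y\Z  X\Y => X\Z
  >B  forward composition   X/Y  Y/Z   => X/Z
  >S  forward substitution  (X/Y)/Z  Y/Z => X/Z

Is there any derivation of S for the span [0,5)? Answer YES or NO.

[0,5] S   <
  [0,1] "that" : NP
  [1,5] S\NP   <B
    [1,2] "park" : (S/N)\NP
    [2,5] S\(S/N)   >
      [2,3] "here" : (S\(S/N))/NP
      [3,5] NP   >
        [3,4] "song" : NP/(PP\N)
        [4,5] "dog" : PP\N

YES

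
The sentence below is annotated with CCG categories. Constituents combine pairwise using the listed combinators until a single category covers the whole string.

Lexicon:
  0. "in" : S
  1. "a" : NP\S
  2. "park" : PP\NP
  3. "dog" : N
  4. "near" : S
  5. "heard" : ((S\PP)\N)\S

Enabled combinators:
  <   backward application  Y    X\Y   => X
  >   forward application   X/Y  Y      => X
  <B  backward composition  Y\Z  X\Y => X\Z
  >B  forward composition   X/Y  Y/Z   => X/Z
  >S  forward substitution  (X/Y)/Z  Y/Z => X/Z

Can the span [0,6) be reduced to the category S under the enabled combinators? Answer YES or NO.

[0,6] S   <
  [0,3] PP   <
    [0,1] "in" : S
    [1,3] PP\S   <B
      [1,2] "a" : NP\S
      [2,3] "park" : PP\NP
  [3,6] S\PP   <
    [3,4] "dog" : N
    [4,6] (S\PP)\N   <
      [4,5] "near" : S
      [5,6] "heard" : ((S\PP)\N)\S

YES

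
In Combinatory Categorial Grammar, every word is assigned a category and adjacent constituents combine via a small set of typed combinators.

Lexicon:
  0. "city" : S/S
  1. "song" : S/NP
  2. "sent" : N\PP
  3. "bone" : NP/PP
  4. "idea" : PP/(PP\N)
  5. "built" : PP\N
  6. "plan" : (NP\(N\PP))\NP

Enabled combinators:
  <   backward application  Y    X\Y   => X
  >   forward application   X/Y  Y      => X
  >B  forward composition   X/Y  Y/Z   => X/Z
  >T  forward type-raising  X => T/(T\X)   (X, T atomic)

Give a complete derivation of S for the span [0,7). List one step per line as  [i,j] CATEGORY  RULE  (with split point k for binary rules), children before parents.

[0,1] S/S  lex  "city"
[1,2] S/NP  lex  "song"
[0,2] S/NP  >B  k=1
[2,3] N\PP  lex  "sent"
[3,4] NP/PP  lex  "bone"
[4,5] PP/(PP\N)  lex  "idea"
[5,6] PP\N  lex  "built"
[4,6] PP  >  k=5
[3,6] NP  >  k=4
[6,7] (NP\(N\PP))\NP  lex  "plan"
[3,7] NP\(N\PP)  <  k=6
[2,7] NP  <  k=3
[0,7] S  >  k=2

[0,7] S   >
  [0,2] S/NP   >B
    [0,1] "city" : S/S
    [1,2] "song" : S/NP
  [2,7] NP   <
    [2,3] "sent" : N\PP
    [3,7] NP\(N\PP)   <
      [3,6] NP   >
        [3,4] "bone" : NP/PP
        [4,6] PP   >
          [4,5] "idea" : PP/(PP\N)
          [5,6] "built" : PP\N
      [6,7] "plan" : (NP\(N\PP))\NP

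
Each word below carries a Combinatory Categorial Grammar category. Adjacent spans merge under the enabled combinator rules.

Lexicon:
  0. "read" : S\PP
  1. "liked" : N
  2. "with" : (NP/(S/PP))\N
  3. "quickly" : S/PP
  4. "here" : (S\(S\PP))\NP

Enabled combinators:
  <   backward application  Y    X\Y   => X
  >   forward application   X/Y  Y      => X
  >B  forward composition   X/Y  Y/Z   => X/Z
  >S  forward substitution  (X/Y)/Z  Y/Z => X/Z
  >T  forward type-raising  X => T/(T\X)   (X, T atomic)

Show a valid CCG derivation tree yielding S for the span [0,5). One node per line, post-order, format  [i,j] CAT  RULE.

[0,5] S   <
  [0,1] "read" : S\PP
  [1,5] S\(S\PP)   <
    [1,4] NP   >
      [1,3] NP/(S/PP)   <
        [1,2] "liked" : N
        [2,3] "with" : (NP/(S/PP))\N
      [3,4] "quickly" : S/PP
    [4,5] "here" : (S\(S\PP))\NP

[0,1] S\PP  lex  "read"
[1,2] N  lex  "liked"
[2,3] (NP/(S/PP))\N  lex  "with"
[1,3] NP/(S/PP)  <  k=2
[3,4] S/PP  lex  "quickly"
[1,4] NP  >  k=3
[4,5] (S\(S\PP))\NP  lex  "here"
[1,5] S\(S\PP)  <  k=4
[0,5] S  <  k=1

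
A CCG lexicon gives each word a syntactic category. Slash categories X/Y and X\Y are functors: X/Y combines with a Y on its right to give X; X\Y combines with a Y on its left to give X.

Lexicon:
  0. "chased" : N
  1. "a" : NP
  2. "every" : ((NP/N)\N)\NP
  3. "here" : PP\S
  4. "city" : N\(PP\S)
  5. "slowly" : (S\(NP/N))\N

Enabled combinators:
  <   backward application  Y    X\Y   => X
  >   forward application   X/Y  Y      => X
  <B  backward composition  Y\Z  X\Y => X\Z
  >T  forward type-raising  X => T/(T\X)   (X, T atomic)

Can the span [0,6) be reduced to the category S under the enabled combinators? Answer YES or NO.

YES

[0,6] S   <
  [0,3] NP/N   <
    [0,1] "chased" : N
    [1,3] (NP/N)\N   <
      [1,2] "a" : NP
      [2,3] "every" : ((NP/N)\N)\NP
  [3,6] S\(NP/N)   <
    [3,5] N   <
      [3,4] "here" : PP\S
      [4,5] "city" : N\(PP\S)
    [5,6] "slowly" : (S\(NP/N))\N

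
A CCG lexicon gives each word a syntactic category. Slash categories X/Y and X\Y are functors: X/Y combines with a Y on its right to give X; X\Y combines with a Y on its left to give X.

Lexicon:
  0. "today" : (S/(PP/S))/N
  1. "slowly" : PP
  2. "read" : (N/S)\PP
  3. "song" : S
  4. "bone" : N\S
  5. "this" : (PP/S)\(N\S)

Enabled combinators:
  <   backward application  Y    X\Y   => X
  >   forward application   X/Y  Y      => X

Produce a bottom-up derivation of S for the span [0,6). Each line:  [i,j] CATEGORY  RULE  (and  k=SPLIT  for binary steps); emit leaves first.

[0,6] S   >
  [0,4] S/(PP/S)   >
    [0,1] "today" : (S/(PP/S))/N
    [1,4] N   >
      [1,3] N/S   <
        [1,2] "slowly" : PP
        [2,3] "read" : (N/S)\PP
      [3,4] "song" : S
  [4,6] PP/S   <
    [4,5] "bone" : N\S
    [5,6] "this" : (PP/S)\(N\S)

[0,1] (S/(PP/S))/N  lex  "today"
[1,2] PP  lex  "slowly"
[2,3] (N/S)\PP  lex  "read"
[1,3] N/S  <  k=2
[3,4] S  lex  "song"
[1,4] N  >  k=3
[0,4] S/(PP/S)  >  k=1
[4,5] N\S  lex  "bone"
[5,6] (PP/S)\(N\S)  lex  "this"
[4,6] PP/S  <  k=5
[0,6] S  >  k=4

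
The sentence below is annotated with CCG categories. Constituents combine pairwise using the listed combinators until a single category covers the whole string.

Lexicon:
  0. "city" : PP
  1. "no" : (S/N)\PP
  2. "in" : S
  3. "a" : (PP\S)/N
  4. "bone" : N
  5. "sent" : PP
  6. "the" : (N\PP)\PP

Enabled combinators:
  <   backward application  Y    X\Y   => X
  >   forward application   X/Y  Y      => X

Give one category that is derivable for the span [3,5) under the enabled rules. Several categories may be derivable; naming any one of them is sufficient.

[0,7] S   >
  [0,2] S/N   <
    [0,1] "city" : PP
    [1,2] "no" : (S/N)\PP
  [2,7] N   <
    [2,5] PP   <
      [2,3] "in" : S
      [3,5] PP\S   >
        [3,4] "a" : (PP\S)/N
        [4,5] "bone" : N
    [5,7] N\PP   <
      [5,6] "sent" : PP
      [6,7] "the" : (N\PP)\PP

PP\S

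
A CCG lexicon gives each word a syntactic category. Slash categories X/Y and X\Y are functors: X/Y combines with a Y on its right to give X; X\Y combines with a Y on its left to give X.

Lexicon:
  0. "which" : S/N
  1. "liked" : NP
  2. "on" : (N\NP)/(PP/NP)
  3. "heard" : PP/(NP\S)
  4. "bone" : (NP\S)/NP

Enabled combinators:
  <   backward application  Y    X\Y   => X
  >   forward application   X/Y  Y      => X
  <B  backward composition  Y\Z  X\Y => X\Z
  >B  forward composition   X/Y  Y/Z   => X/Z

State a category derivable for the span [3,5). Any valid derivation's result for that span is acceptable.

PP/NP

[0,5] S   >
  [0,1] "which" : S/N
  [1,5] N   <
    [1,2] "liked" : NP
    [2,5] N\NP   >
      [2,3] "on" : (N\NP)/(PP/NP)
      [3,5] PP/NP   >B
        [3,4] "heard" : PP/(NP\S)
        [4,5] "bone" : (NP\S)/NP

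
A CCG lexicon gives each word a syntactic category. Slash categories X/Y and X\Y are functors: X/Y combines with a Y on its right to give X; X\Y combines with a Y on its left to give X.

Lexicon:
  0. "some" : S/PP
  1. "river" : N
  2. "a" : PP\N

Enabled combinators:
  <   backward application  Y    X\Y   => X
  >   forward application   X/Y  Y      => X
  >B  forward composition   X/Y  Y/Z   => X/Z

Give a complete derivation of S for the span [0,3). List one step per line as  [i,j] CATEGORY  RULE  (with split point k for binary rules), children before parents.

[0,1] S/PP  lex  "some"
[1,2] N  lex  "river"
[2,3] PP\N  lex  "a"
[1,3] PP  <  k=2
[0,3] S  >  k=1

[0,3] S   >
  [0,1] "some" : S/PP
  [1,3] PP   <
    [1,2] "river" : N
    [2,3] "a" : PP\N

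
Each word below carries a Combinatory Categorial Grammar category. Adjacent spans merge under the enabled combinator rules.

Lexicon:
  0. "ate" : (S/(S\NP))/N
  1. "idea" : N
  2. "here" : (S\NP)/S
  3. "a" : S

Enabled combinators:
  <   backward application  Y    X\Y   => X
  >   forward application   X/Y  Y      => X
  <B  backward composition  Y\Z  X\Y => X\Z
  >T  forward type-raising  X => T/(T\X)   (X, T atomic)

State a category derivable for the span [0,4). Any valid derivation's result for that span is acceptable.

S

[0,4] S   >
  [0,2] S/(S\NP)   >
    [0,1] "ate" : (S/(S\NP))/N
    [1,2] "idea" : N
  [2,4] S\NP   >
    [2,3] "here" : (S\NP)/S
    [3,4] "a" : S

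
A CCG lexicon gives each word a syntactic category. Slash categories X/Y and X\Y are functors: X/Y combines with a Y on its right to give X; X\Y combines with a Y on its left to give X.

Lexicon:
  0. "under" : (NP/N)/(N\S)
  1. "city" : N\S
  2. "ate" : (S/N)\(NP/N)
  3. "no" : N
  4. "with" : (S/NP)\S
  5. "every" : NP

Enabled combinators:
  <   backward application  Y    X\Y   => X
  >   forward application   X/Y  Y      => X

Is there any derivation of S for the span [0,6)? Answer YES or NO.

[0,6] S   >
  [0,5] S/NP   <
    [0,4] S   >
      [0,3] S/N   <
        [0,2] NP/N   >
          [0,1] "under" : (NP/N)/(N\S)
          [1,2] "city" : N\S
        [2,3] "ate" : (S/N)\(NP/N)
      [3,4] "no" : N
    [4,5] "with" : (S/NP)\S
  [5,6] "every" : NP

YES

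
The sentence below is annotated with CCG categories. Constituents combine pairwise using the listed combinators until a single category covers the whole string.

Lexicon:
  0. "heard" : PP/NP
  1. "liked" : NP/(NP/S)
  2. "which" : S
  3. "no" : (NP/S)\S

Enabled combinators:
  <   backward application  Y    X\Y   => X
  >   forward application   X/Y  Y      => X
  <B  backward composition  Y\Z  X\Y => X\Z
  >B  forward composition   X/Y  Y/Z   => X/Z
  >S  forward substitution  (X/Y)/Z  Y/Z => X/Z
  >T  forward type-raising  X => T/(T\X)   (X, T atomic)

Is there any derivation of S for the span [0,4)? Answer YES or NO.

PP/NP NP/(NP/S) S (NP/S)\S
CKY chart[0,4] = {N/(N\PP), NP/(NP\PP), PP, PP/(NP\NP), PP/(PP\PP), S/(S\PP)}; S ∉ chart

NO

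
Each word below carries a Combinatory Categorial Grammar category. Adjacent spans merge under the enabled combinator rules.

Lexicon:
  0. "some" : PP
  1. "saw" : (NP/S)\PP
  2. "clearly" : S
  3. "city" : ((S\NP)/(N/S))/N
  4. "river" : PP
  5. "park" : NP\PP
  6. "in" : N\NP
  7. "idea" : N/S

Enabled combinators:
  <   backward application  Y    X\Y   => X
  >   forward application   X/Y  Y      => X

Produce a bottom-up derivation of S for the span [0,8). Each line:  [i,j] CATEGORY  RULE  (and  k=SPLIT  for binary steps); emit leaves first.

[0,1] PP  lex  "some"
[1,2] (NP/S)\PP  lex  "saw"
[0,2] NP/S  <  k=1
[2,3] S  lex  "clearly"
[0,3] NP  >  k=2
[3,4] ((S\NP)/(N/S))/N  lex  "city"
[4,5] PP  lex  "river"
[5,6] NP\PP  lex  "park"
[4,6] NP  <  k=5
[6,7] N\NP  lex  "in"
[4,7] N  <  k=6
[3,7] (S\NP)/(N/S)  >  k=4
[7,8] N/S  lex  "idea"
[3,8] S\NP  >  k=7
[0,8] S  <  k=3

[0,8] S   <
  [0,3] NP   >
    [0,2] NP/S   <
      [0,1] "some" : PP
      [1,2] "saw" : (NP/S)\PP
    [2,3] "clearly" : S
  [3,8] S\NP   >
    [3,7] (S\NP)/(N/S)   >
      [3,4] "city" : ((S\NP)/(N/S))/N
      [4,7] N   <
        [4,6] NP   <
          [4,5] "river" : PP
          [5,6] "park" : NP\PP
        [6,7] "in" : N\NP
    [7,8] "idea" : N/S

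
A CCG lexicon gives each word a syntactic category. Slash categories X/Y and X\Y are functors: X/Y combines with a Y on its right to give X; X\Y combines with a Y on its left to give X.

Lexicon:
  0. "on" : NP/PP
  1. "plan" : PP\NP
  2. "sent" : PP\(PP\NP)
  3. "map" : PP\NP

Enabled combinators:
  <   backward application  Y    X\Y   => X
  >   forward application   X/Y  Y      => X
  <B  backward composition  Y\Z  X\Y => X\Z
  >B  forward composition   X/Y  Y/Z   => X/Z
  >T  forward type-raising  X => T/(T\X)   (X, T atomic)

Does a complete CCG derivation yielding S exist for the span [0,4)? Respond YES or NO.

NO

NP/PP PP\NP PP\(PP\NP) PP\NP
CKY chart[0,4] = {N/(N\PP), NP/(NP\PP), PP, PP/(PP\PP), S/(S\PP)}; S ∉ chart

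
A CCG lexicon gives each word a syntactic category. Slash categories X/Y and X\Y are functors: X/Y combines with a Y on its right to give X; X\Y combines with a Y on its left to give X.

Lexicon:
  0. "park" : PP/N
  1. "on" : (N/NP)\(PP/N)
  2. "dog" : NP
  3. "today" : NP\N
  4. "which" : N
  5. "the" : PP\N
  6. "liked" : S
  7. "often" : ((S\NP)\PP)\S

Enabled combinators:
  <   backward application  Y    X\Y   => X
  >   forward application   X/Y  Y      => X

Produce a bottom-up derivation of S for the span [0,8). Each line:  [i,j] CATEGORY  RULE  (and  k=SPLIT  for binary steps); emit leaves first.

[0,8] S   <
  [0,4] NP   <
    [0,3] N   >
      [0,2] N/NP   <
        [0,1] "park" : PP/N
        [1,2] "on" : (N/NP)\(PP/N)
      [2,3] "dog" : NP
    [3,4] "today" : NP\N
  [4,8] S\NP   <
    [4,6] PP   <
      [4,5] "which" : N
      [5,6] "the" : PP\N
    [6,8] (S\NP)\PP   <
      [6,7] "liked" : S
      [7,8] "often" : ((S\NP)\PP)\S

[0,1] PP/N  lex  "park"
[1,2] (N/NP)\(PP/N)  lex  "on"
[0,2] N/NP  <  k=1
[2,3] NP  lex  "dog"
[0,3] N  >  k=2
[3,4] NP\N  lex  "today"
[0,4] NP  <  k=3
[4,5] N  lex  "which"
[5,6] PP\N  lex  "the"
[4,6] PP  <  k=5
[6,7] S  lex  "liked"
[7,8] ((S\NP)\PP)\S  lex  "often"
[6,8] (S\NP)\PP  <  k=7
[4,8] S\NP  <  k=6
[0,8] S  <  k=4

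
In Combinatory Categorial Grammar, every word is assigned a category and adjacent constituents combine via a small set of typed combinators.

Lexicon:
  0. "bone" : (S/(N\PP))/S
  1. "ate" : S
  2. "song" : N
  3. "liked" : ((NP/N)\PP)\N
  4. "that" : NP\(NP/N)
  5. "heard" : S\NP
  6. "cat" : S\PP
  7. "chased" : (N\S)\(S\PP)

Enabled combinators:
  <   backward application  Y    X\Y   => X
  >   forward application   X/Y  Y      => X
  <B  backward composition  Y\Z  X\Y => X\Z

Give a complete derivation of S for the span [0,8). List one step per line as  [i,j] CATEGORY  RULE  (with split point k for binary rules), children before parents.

[0,8] S   >
  [0,2] S/(N\PP)   >
    [0,1] "bone" : (S/(N\PP))/S
    [1,2] "ate" : S
  [2,8] N\PP   <B
    [2,6] S\PP   <B
      [2,5] NP\PP   <B
        [2,4] (NP/N)\PP   <
          [2,3] "song" : N
          [3,4] "liked" : ((NP/N)\PP)\N
        [4,5] "that" : NP\(NP/N)
      [5,6] "heard" : S\NP
    [6,8] N\S   <
      [6,7] "cat" : S\PP
      [7,8] "chased" : (N\S)\(S\PP)

[0,1] (S/(N\PP))/S  lex  "bone"
[1,2] S  lex  "ate"
[0,2] S/(N\PP)  >  k=1
[2,3] N  lex  "song"
[3,4] ((NP/N)\PP)\N  lex  "liked"
[2,4] (NP/N)\PP  <  k=3
[4,5] NP\(NP/N)  lex  "that"
[2,5] NP\PP  <B  k=4
[5,6] S\NP  lex  "heard"
[2,6] S\PP  <B  k=5
[6,7] S\PP  lex  "cat"
[7,8] (N\S)\(S\PP)  lex  "chased"
[6,8] N\S  <  k=7
[2,8] N\PP  <B  k=6
[0,8] S  >  k=2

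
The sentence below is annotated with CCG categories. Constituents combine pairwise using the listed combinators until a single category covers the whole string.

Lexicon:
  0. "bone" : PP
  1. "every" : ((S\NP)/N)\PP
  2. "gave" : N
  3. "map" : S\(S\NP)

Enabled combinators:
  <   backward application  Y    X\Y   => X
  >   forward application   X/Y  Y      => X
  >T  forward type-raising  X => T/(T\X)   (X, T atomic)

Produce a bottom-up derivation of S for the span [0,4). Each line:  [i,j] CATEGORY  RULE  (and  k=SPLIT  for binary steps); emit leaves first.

[0,1] PP  lex  "bone"
[1,2] ((S\NP)/N)\PP  lex  "every"
[0,2] (S\NP)/N  <  k=1
[2,3] N  lex  "gave"
[0,3] S\NP  >  k=2
[3,4] S\(S\NP)  lex  "map"
[0,4] S  <  k=3

[0,4] S   <
  [0,3] S\NP   >
    [0,2] (S\NP)/N   <
      [0,1] "bone" : PP
      [1,2] "every" : ((S\NP)/N)\PP
    [2,3] "gave" : N
  [3,4] "map" : S\(S\NP)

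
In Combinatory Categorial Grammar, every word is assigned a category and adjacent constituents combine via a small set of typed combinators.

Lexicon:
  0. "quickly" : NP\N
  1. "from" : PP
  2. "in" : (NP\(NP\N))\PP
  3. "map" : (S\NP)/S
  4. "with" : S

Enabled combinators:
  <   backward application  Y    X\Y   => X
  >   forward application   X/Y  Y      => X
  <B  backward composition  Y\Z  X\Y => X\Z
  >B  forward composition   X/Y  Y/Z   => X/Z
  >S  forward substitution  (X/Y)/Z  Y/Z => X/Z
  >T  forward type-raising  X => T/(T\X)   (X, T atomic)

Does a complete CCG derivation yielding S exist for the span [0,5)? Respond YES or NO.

YES

[0,5] S   <
  [0,3] NP   <
    [0,1] "quickly" : NP\N
    [1,3] NP\(NP\N)   <
      [1,2] "from" : PP
      [2,3] "in" : (NP\(NP\N))\PP
  [3,5] S\NP   >
    [3,4] "map" : (S\NP)/S
    [4,5] "with" : S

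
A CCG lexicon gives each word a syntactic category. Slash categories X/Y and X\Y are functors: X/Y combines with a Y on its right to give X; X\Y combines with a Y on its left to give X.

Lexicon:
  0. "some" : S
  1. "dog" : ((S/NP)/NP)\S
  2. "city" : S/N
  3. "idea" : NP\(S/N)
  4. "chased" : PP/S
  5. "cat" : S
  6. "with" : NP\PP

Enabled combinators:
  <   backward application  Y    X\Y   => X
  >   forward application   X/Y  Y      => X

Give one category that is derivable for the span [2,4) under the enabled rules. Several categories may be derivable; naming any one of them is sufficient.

[0,7] S   >
  [0,4] S/NP   >
    [0,2] (S/NP)/NP   <
      [0,1] "some" : S
      [1,2] "dog" : ((S/NP)/NP)\S
    [2,4] NP   <
      [2,3] "city" : S/N
      [3,4] "idea" : NP\(S/N)
  [4,7] NP   <
    [4,6] PP   >
      [4,5] "chased" : PP/S
      [5,6] "cat" : S
    [6,7] "with" : NP\PP

NP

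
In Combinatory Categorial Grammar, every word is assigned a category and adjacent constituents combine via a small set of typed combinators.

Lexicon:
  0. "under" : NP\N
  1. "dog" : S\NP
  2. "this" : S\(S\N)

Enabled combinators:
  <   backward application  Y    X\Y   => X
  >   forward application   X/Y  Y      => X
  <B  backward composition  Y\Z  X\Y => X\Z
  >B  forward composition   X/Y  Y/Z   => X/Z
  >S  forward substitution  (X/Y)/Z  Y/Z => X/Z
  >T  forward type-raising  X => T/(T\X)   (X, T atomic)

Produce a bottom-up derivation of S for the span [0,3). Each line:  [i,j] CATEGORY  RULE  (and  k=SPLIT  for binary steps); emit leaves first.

[0,3] S   <
  [0,2] S\N   <B
    [0,1] "under" : NP\N
    [1,2] "dog" : S\NP
  [2,3] "this" : S\(S\N)

[0,1] NP\N  lex  "under"
[1,2] S\NP  lex  "dog"
[0,2] S\N  <B  k=1
[2,3] S\(S\N)  lex  "this"
[0,3] S  <  k=2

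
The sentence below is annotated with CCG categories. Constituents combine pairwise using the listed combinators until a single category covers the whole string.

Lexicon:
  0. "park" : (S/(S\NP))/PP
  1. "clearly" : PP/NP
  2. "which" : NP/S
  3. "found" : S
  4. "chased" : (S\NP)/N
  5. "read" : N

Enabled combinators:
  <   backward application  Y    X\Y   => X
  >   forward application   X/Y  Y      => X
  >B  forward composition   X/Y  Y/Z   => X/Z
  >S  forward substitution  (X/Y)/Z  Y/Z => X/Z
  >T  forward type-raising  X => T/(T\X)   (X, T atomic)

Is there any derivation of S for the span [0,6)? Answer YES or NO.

[0,6] S   >
  [0,4] S/(S\NP)   >
    [0,1] "park" : (S/(S\NP))/PP
    [1,4] PP   >
      [1,2] "clearly" : PP/NP
      [2,4] NP   >
        [2,3] "which" : NP/S
        [3,4] "found" : S
  [4,6] S\NP   >
    [4,5] "chased" : (S\NP)/N
    [5,6] "read" : N

YES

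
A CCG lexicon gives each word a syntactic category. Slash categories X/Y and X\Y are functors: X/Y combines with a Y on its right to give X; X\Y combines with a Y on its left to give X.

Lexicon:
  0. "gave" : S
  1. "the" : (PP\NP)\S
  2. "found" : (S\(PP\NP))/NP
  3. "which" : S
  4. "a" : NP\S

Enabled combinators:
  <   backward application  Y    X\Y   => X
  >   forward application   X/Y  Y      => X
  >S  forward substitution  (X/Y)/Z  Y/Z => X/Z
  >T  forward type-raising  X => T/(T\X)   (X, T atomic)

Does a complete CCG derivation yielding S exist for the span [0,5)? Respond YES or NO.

YES

[0,5] S   <
  [0,2] PP\NP   <
    [0,1] "gave" : S
    [1,2] "the" : (PP\NP)\S
  [2,5] S\(PP\NP)   >
    [2,3] "found" : (S\(PP\NP))/NP
    [3,5] NP   <
      [3,4] "which" : S
      [4,5] "a" : NP\S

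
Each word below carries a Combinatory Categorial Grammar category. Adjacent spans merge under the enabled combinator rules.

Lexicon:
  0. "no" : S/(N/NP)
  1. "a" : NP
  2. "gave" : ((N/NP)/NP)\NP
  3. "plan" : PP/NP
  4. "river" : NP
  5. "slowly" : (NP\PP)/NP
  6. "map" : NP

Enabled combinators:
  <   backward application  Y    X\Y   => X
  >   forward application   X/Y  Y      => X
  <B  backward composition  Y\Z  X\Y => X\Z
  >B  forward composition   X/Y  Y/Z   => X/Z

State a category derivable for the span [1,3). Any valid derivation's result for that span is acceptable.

[0,7] S   >
  [0,3] S/NP   >B
    [0,1] "no" : S/(N/NP)
    [1,3] (N/NP)/NP   <
      [1,2] "a" : NP
      [2,3] "gave" : ((N/NP)/NP)\NP
  [3,7] NP   <
    [3,5] PP   >
      [3,4] "plan" : PP/NP
      [4,5] "river" : NP
    [5,7] NP\PP   >
      [5,6] "slowly" : (NP\PP)/NP
      [6,7] "map" : NP

(N/NP)/NP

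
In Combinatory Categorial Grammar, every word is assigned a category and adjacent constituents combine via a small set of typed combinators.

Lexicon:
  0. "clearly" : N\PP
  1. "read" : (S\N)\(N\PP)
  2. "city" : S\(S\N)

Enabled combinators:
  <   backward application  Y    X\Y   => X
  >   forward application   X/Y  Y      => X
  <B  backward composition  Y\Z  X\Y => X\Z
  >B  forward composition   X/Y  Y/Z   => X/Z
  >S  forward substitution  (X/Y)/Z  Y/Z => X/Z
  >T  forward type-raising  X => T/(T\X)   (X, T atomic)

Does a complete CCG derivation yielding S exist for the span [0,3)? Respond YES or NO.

[0,3] S   <
  [0,2] S\N   <
    [0,1] "clearly" : N\PP
    [1,2] "read" : (S\N)\(N\PP)
  [2,3] "city" : S\(S\N)

YES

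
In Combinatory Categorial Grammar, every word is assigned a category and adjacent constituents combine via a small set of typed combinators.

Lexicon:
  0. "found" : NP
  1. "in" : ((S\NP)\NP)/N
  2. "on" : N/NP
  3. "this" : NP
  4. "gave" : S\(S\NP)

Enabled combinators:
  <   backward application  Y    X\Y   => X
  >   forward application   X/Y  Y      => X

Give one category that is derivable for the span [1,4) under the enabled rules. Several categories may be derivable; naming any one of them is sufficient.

[0,5] S   <
  [0,4] S\NP   <
    [0,1] "found" : NP
    [1,4] (S\NP)\NP   >
      [1,2] "in" : ((S\NP)\NP)/N
      [2,4] N   >
        [2,3] "on" : N/NP
        [3,4] "this" : NP
  [4,5] "gave" : S\(S\NP)

(S\NP)\NP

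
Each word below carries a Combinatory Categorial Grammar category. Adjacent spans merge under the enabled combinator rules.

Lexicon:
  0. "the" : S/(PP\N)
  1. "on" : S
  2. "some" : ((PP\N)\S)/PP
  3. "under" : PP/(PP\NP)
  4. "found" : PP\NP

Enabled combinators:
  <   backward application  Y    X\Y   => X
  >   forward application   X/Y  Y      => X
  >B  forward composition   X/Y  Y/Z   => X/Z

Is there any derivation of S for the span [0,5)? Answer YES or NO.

YES

[0,5] S   >
  [0,1] "the" : S/(PP\N)
  [1,5] PP\N   <
    [1,2] "on" : S
    [2,5] (PP\N)\S   >
      [2,3] "some" : ((PP\N)\S)/PP
      [3,5] PP   >
        [3,4] "under" : PP/(PP\NP)
        [4,5] "found" : PP\NP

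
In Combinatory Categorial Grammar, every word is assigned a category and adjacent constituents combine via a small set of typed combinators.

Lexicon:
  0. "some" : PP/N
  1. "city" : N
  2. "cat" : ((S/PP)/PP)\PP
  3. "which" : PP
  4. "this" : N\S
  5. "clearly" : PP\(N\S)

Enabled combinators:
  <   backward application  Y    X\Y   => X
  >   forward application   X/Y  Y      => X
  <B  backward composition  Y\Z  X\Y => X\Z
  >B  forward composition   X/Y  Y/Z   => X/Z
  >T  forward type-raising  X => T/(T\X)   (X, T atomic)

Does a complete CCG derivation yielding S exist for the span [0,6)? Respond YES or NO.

YES

[0,6] S   >
  [0,4] S/PP   >
    [0,3] (S/PP)/PP   <
      [0,2] PP   >
        [0,1] "some" : PP/N
        [1,2] "city" : N
      [2,3] "cat" : ((S/PP)/PP)\PP
    [3,4] "which" : PP
  [4,6] PP   <
    [4,5] "this" : N\S
    [5,6] "clearly" : PP\(N\S)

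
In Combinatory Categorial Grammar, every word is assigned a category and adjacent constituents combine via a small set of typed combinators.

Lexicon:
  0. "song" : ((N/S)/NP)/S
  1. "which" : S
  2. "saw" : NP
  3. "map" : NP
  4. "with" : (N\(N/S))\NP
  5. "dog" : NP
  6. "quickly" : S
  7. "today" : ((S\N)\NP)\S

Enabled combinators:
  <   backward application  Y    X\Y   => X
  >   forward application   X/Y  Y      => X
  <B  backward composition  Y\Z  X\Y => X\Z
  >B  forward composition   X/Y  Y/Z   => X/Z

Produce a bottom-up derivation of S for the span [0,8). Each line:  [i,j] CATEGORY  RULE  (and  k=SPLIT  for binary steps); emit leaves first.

[0,8] S   <
  [0,5] N   <
    [0,3] N/S   >
      [0,2] (N/S)/NP   >
        [0,1] "song" : ((N/S)/NP)/S
        [1,2] "which" : S
      [2,3] "saw" : NP
    [3,5] N\(N/S)   <
      [3,4] "map" : NP
      [4,5] "with" : (N\(N/S))\NP
  [5,8] S\N   <
    [5,6] "dog" : NP
    [6,8] (S\N)\NP   <
      [6,7] "quickly" : S
      [7,8] "today" : ((S\N)\NP)\S

[0,1] ((N/S)/NP)/S  lex  "song"
[1,2] S  lex  "which"
[0,2] (N/S)/NP  >  k=1
[2,3] NP  lex  "saw"
[0,3] N/S  >  k=2
[3,4] NP  lex  "map"
[4,5] (N\(N/S))\NP  lex  "with"
[3,5] N\(N/S)  <  k=4
[0,5] N  <  k=3
[5,6] NP  lex  "dog"
[6,7] S  lex  "quickly"
[7,8] ((S\N)\NP)\S  lex  "today"
[6,8] (S\N)\NP  <  k=7
[5,8] S\N  <  k=6
[0,8] S  <  k=5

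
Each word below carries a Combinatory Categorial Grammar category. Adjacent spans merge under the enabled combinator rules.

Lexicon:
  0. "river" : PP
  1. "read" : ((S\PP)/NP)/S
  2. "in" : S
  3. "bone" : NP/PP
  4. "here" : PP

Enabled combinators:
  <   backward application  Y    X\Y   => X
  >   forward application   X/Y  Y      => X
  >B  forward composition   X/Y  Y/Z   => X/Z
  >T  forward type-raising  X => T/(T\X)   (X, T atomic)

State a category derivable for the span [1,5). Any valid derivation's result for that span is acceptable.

S\PP

[0,5] S   <
  [0,1] "river" : PP
  [1,5] S\PP   >
    [1,3] (S\PP)/NP   >
      [1,2] "read" : ((S\PP)/NP)/S
      [2,3] "in" : S
    [3,5] NP   >
      [3,4] "bone" : NP/PP
      [4,5] "here" : PP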